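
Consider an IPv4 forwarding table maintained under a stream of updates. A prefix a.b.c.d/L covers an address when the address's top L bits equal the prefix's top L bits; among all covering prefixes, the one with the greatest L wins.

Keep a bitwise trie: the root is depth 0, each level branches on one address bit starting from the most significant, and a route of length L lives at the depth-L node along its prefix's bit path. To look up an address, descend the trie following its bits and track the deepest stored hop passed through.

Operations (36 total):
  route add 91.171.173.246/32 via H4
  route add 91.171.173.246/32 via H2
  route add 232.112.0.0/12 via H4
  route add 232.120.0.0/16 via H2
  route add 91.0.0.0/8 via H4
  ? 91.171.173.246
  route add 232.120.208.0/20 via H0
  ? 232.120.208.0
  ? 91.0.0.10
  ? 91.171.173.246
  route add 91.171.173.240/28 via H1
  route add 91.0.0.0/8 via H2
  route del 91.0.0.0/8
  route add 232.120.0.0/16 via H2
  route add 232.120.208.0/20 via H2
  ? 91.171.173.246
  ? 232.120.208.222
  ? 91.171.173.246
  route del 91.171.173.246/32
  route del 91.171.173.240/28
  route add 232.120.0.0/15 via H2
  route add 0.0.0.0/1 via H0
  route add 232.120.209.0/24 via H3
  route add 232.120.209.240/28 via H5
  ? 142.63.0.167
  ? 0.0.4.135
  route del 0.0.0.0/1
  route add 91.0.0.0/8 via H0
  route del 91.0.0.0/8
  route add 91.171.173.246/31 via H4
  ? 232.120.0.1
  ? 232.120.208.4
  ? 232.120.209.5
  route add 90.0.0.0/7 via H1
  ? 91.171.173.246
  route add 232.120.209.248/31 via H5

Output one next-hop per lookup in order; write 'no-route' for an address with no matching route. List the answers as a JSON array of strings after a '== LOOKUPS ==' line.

Process each operation:
  + 91.171.173.246/32 (H4) depth=32
  + 91.171.173.246/32 (H2) depth=32
  + 232.112.0.0/12 (H4) depth=12
  + 232.120.0.0/16 (H2) depth=16
  + 91.0.0.0/8 (H4) depth=8
  Q 91.171.173.246: descend 01011011101010111010110111110110 ; hops seen [H4,H2] ; pick H2
  + 232.120.208.0/20 (H0) depth=20
  Q 232.120.208.0: descend 11101000011110001101 ; hops seen [H4,H2,H0] ; pick H0
  Q 91.0.0.10: descend 01011011 ; hops seen [H4] ; pick H4
  Q 91.171.173.246: descend 01011011101010111010110111110110 ; hops seen [H4,H2] ; pick H2
  + 91.171.173.240/28 (H1) depth=28
  + 91.0.0.0/8 (H2) depth=8
  - 91.0.0.0/8 clear@8
  + 232.120.0.0/16 (H2) depth=16
  + 232.120.208.0/20 (H2) depth=20
  Q 91.171.173.246: descend 01011011101010111010110111110110 ; hops seen [H1,H2] ; pick H2
  Q 232.120.208.222: descend 11101000011110001101 ; hops seen [H4,H2,H2] ; pick H2
  Q 91.171.173.246: descend 01011011101010111010110111110110 ; hops seen [H1,H2] ; pick H2
  - 91.171.173.246/32 clear@32
  - 91.171.173.240/28 clear@28
  + 232.120.0.0/15 (H2) depth=15
  + 0.0.0.0/1 (H0) depth=1
  + 232.120.209.0/24 (H3) depth=24
  + 232.120.209.240/28 (H5) depth=28
  Q 142.63.0.167: descend 1 ; hops seen [∅] ; pick no-route
  Q 0.0.4.135: descend 0 ; hops seen [H0] ; pick H0
  - 0.0.0.0/1 clear@1
  + 91.0.0.0/8 (H0) depth=8
  - 91.0.0.0/8 clear@8
  + 91.171.173.246/31 (H4) depth=31
  Q 232.120.0.1: descend 1110100001111000 ; hops seen [H4,H2,H2] ; pick H2
  Q 232.120.208.4: descend 11101000011110001101000 ; hops seen [H4,H2,H2,H2] ; pick H2
  Q 232.120.209.5: descend 111010000111100011010001 ; hops seen [H4,H2,H2,H2,H3] ; pick H3
  + 90.0.0.0/7 (H1) depth=7
  Q 91.171.173.246: descend 01011011101010111010110111110110 ; hops seen [H1,H4] ; pick H4
  + 232.120.209.248/31 (H5) depth=31

== LOOKUPS ==
["H2","H0","H4","H2","H2","H2","H2","no-route","H0","H2","H2","H3","H4"]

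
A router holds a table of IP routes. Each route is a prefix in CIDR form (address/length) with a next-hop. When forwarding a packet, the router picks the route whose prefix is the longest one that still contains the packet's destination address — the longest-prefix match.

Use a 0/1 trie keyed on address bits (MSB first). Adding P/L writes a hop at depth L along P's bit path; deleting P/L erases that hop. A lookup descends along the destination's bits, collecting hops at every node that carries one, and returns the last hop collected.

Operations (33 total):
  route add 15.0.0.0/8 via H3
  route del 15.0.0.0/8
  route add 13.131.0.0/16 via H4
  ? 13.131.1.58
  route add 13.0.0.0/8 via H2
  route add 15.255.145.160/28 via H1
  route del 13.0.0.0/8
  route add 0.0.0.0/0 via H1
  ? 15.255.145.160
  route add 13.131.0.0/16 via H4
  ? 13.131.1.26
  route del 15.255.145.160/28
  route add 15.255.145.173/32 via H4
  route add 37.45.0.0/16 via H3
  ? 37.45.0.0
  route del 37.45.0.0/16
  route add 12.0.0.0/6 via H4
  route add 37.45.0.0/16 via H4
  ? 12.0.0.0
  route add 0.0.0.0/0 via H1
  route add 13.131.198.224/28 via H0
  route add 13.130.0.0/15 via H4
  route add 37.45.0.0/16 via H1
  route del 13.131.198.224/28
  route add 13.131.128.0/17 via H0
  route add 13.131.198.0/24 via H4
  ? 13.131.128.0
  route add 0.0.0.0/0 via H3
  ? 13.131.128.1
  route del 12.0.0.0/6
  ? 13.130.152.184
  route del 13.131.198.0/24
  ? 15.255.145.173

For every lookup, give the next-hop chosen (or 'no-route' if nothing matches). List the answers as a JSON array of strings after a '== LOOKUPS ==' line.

Process each operation:
  + 15.0.0.0/8 (H3) depth=8
  del 15.0.0.0/8 (clear depth 8)
  + 13.131.0.0/16 (H4) depth=16
  lookup 13.131.1.58: bits 0000110110000011 walk d0:-→d1:-→d2:-→d3:-→d4:-→d5:-→d6:-→d7:-→d8:-→d9:-→d10:-→d11:-→d12:-→d13:-→d14:-→d15:-→d16:H4 -> H4
  + 13.0.0.0/8 (H2) depth=8
  + 15.255.145.160/28 (H1) depth=28
  del 13.0.0.0/8 (clear depth 8)
  + 0.0.0.0/0 (H1) depth=0
  lookup 15.255.145.160: bits 0000111111111111100100011010 walk d0:H1→d1:-→d2:-→d3:-→d4:-→d5:-→d6:-→d7:-→d8:-→d9:-→d10:-→d11:-→d12:-→d13:-→d14:-→d15:-→d16:-→d17:-→d18:-→d19:-→d20:-→d21:-→d22:-→d23:-→d24:-→d25:-→d26:-→d27:-→d28:H1 -> H1
  + 13.131.0.0/16 (H4) depth=16
  lookup 13.131.1.26: bits 0000110110000011 walk d0:H1→d1:-→d2:-→d3:-→d4:-→d5:-→d6:-→d7:-→d8:-→d9:-→d10:-→d11:-→d12:-→d13:-→d14:-→d15:-→d16:H4 -> H4
  del 15.255.145.160/28 (clear depth 28)
  + 15.255.145.173/32 (H4) depth=32
  + 37.45.0.0/16 (H3) depth=16
  lookup 37.45.0.0: bits 0010010100101101 walk d0:H1→d1:-→d2:-→d3:-→d4:-→d5:-→d6:-→d7:-→d8:-→d9:-→d10:-→d11:-→d12:-→d13:-→d14:-→d15:-→d16:H3 -> H3
  del 37.45.0.0/16 (clear depth 16)
  + 12.0.0.0/6 (H4) depth=6
  + 37.45.0.0/16 (H4) depth=16
  lookup 12.0.0.0: bits 0000110 walk d0:H1→d1:-→d2:-→d3:-→d4:-→d5:-→d6:H4→d7:- -> H4
  + 0.0.0.0/0 (H1) depth=0
  + 13.131.198.224/28 (H0) depth=28
  + 13.130.0.0/15 (H4) depth=15
  + 37.45.0.0/16 (H1) depth=16
  del 13.131.198.224/28 (clear depth 28)
  + 13.131.128.0/17 (H0) depth=17
  + 13.131.198.0/24 (H4) depth=24
  lookup 13.131.128.0: bits 00001101100000111 walk d0:H1→d1:-→d2:-→d3:-→d4:-→d5:-→d6:H4→d7:-→d8:-→d9:-→d10:-→d11:-→d12:-→d13:-→d14:-→d15:H4→d16:H4→d17:H0 -> H0
  + 0.0.0.0/0 (H3) depth=0
  lookup 13.131.128.1: bits 00001101100000111 walk d0:H3→d1:-→d2:-→d3:-→d4:-→d5:-→d6:H4→d7:-→d8:-→d9:-→d10:-→d11:-→d12:-→d13:-→d14:-→d15:H4→d16:H4→d17:H0 -> H0
  del 12.0.0.0/6 (clear depth 6)
  lookup 13.130.152.184: bits 000011011000001 walk d0:H3→d1:-→d2:-→d3:-→d4:-→d5:-→d6:-→d7:-→d8:-→d9:-→d10:-→d11:-→d12:-→d13:-→d14:-→d15:H4 -> H4
  del 13.131.198.0/24 (clear depth 24)
  lookup 15.255.145.173: bits 00001111111111111001000110101101 walk d0:H3→d1:-→d2:-→d3:-→d4:-→d5:-→d6:-→d7:-→d8:-→d9:-→d10:-→d11:-→d12:-→d13:-→d14:-→d15:-→d16:-→d17:-→d18:-→d19:-→d20:-→d21:-→d22:-→d23:-→d24:-→d25:-→d26:-→d27:-→d28:-→d29:-→d30:-→d31:-→d32:H4 -> H4

== LOOKUPS ==
["H4","H1","H4","H3","H4","H0","H0","H4","H4"]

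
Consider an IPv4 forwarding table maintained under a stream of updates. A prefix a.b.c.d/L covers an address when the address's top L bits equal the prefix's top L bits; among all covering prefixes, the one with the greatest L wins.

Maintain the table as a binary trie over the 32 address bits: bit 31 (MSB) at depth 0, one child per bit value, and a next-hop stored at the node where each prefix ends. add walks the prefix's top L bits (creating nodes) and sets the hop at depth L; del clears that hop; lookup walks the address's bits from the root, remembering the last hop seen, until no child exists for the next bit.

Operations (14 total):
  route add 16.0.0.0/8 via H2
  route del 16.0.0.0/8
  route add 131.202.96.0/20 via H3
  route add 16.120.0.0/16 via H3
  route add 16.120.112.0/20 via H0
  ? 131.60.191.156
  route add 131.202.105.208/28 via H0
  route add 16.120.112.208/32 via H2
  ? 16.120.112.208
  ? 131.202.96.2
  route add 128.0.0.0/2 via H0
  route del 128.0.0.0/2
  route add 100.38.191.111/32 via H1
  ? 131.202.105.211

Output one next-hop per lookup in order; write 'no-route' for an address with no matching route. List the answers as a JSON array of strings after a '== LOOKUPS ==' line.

Trace:
  + 16.0.0.0/8 (H2) depth=8
  - 16.0.0.0/8 clear@8
  + 131.202.96.0/20 (H3) depth=20
  + 16.120.0.0/16 (H3) depth=16
  + 16.120.112.0/20 (H0) depth=20
  lookup 131.60.191.156: bits 10000011 walk d0:-→d1:-→d2:-→d3:-→d4:-→d5:-→d6:-→d7:-→d8:- -> no-route
  + 131.202.105.208/28 (H0) depth=28
  + 16.120.112.208/32 (H2) depth=32
  lookup 16.120.112.208: bits 00010000011110000111000011010000 walk d0:-→d1:-→d2:-→d3:-→d4:-→d5:-→d6:-→d7:-→d8:-→d9:-→d10:-→d11:-→d12:-→d13:-→d14:-→d15:-→d16:H3→d17:-→d18:-→d19:-→d20:H0→d21:-→d22:-→d23:-→d24:-→d25:-→d26:-→d27:-→d28:-→d29:-→d30:-→d31:-→d32:H2 -> H2
  lookup 131.202.96.2: bits 10000011110010100110 walk d0:-→d1:-→d2:-→d3:-→d4:-→d5:-→d6:-→d7:-→d8:-→d9:-→d10:-→d11:-→d12:-→d13:-→d14:-→d15:-→d16:-→d17:-→d18:-→d19:-→d20:H3 -> H3
  + 128.0.0.0/2 (H0) depth=2
  - 128.0.0.0/2 clear@2
  + 100.38.191.111/32 (H1) depth=32
  lookup 131.202.105.211: bits 1000001111001010011010011101 walk d0:-→d1:-→d2:-→d3:-→d4:-→d5:-→d6:-→d7:-→d8:-→d9:-→d10:-→d11:-→d12:-→d13:-→d14:-→d15:-→d16:-→d17:-→d18:-→d19:-→d20:H3→d21:-→d22:-→d23:-→d24:-→d25:-→d26:-→d27:-→d28:H0 -> H0

== LOOKUPS ==
["no-route","H2","H3","H0"]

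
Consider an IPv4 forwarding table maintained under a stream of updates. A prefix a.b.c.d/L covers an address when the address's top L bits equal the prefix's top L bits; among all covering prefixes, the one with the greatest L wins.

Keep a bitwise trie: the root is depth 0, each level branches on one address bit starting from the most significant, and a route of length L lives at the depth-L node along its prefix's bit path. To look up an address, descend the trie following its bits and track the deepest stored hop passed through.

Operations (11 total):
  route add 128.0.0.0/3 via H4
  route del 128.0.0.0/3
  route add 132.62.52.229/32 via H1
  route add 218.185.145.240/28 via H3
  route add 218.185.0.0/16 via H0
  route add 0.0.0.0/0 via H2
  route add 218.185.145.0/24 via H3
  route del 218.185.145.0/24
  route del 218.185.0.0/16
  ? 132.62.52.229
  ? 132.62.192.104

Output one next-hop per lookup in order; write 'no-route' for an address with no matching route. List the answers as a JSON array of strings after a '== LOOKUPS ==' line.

Trace:
  add 128.0.0.0/3 -> H4 at depth 3
  del 128.0.0.0/3 (clear depth 3)
  add 132.62.52.229/32 -> H1 at depth 32
  add 218.185.145.240/28 -> H3 at depth 28
  add 218.185.0.0/16 -> H0 at depth 16
  add 0.0.0.0/0 -> H2 at depth 0
  add 218.185.145.0/24 -> H3 at depth 24
  del 218.185.145.0/24 (clear depth 24)
  del 218.185.0.0/16 (clear depth 16)
  lookup 132.62.52.229: bits 10000100001111100011010011100101 walk d0:H2→d1:-→d2:-→d3:-→d4:-→d5:-→d6:-→d7:-→d8:-→d9:-→d10:-→d11:-→d12:-→d13:-→d14:-→d15:-→d16:-→d17:-→d18:-→d19:-→d20:-→d21:-→d22:-→d23:-→d24:-→d25:-→d26:-→d27:-→d28:-→d29:-→d30:-→d31:-→d32:H1 -> H1
  lookup 132.62.192.104: bits 1000010000111110 walk d0:H2→d1:-→d2:-→d3:-→d4:-→d5:-→d6:-→d7:-→d8:-→d9:-→d10:-→d11:-→d12:-→d13:-→d14:-→d15:-→d16:- -> H2

== LOOKUPS ==
["H1","H2"]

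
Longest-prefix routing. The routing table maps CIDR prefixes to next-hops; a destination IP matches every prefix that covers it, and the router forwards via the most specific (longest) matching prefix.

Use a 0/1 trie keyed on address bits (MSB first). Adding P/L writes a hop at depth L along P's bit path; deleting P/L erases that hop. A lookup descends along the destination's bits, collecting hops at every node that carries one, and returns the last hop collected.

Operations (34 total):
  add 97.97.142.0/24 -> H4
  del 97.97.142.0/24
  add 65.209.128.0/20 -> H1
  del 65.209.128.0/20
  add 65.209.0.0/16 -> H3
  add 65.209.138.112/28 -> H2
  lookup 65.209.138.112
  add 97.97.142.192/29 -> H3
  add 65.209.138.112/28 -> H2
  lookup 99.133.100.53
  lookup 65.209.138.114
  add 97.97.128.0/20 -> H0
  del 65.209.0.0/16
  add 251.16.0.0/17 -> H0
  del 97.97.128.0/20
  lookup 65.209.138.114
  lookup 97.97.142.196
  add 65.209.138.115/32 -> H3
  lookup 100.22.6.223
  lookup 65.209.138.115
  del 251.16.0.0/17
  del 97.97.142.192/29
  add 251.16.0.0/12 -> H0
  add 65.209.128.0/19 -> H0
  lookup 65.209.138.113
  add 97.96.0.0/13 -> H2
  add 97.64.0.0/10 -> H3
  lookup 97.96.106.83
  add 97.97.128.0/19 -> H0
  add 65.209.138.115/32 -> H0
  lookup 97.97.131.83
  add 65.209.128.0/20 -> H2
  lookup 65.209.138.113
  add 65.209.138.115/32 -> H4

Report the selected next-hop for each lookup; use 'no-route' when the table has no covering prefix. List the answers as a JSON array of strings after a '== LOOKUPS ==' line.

Trace:
  add 97.97.142.0/24 -> H4 at depth 24
  del 97.97.142.0/24 (clear depth 24)
  add 65.209.128.0/20 -> H1 at depth 20
  del 65.209.128.0/20 (clear depth 20)
  add 65.209.0.0/16 -> H3 at depth 16
  add 65.209.138.112/28 -> H2 at depth 28
  lookup 65.209.138.112: bits 0100000111010001100010100111 walk d0:-→d1:-→d2:-→d3:-→d4:-→d5:-→d6:-→d7:-→d8:-→d9:-→d10:-→d11:-→d12:-→d13:-→d14:-→d15:-→d16:H3→d17:-→d18:-→d19:-→d20:-→d21:-→d22:-→d23:-→d24:-→d25:-→d26:-→d27:-→d28:H2 -> H2
  add 97.97.142.192/29 -> H3 at depth 29
  add 65.209.138.112/28 -> H2 at depth 28
  lookup 99.133.100.53: bits 011000 walk d0:-→d1:-→d2:-→d3:-→d4:-→d5:-→d6:- -> no-route
  lookup 65.209.138.114: bits 0100000111010001100010100111 walk d0:-→d1:-→d2:-→d3:-→d4:-→d5:-→d6:-→d7:-→d8:-→d9:-→d10:-→d11:-→d12:-→d13:-→d14:-→d15:-→d16:H3→d17:-→d18:-→d19:-→d20:-→d21:-→d22:-→d23:-→d24:-→d25:-→d26:-→d27:-→d28:H2 -> H2
  add 97.97.128.0/20 -> H0 at depth 20
  del 65.209.0.0/16 (clear depth 16)
  add 251.16.0.0/17 -> H0 at depth 17
  del 97.97.128.0/20 (clear depth 20)
  lookup 65.209.138.114: bits 0100000111010001100010100111 walk d0:-→d1:-→d2:-→d3:-→d4:-→d5:-→d6:-→d7:-→d8:-→d9:-→d10:-→d11:-→d12:-→d13:-→d14:-→d15:-→d16:-→d17:-→d18:-→d19:-→d20:-→d21:-→d22:-→d23:-→d24:-→d25:-→d26:-→d27:-→d28:H2 -> H2
  lookup 97.97.142.196: bits 01100001011000011000111011000 walk d0:-→d1:-→d2:-→d3:-→d4:-→d5:-→d6:-→d7:-→d8:-→d9:-→d10:-→d11:-→d12:-→d13:-→d14:-→d15:-→d16:-→d17:-→d18:-→d19:-→d20:-→d21:-→d22:-→d23:-→d24:-→d25:-→d26:-→d27:-→d28:-→d29:H3 -> H3
  add 65.209.138.115/32 -> H3 at depth 32
  lookup 100.22.6.223: bits 01100 walk d0:-→d1:-→d2:-→d3:-→d4:-→d5:- -> no-route
  lookup 65.209.138.115: bits 01000001110100011000101001110011 walk d0:-→d1:-→d2:-→d3:-→d4:-→d5:-→d6:-→d7:-→d8:-→d9:-→d10:-→d11:-→d12:-→d13:-→d14:-→d15:-→d16:-→d17:-→d18:-→d19:-→d20:-→d21:-→d22:-→d23:-→d24:-→d25:-→d26:-→d27:-→d28:H2→d29:-→d30:-→d31:-→d32:H3 -> H3
  del 251.16.0.0/17 (clear depth 17)
  del 97.97.142.192/29 (clear depth 29)
  add 251.16.0.0/12 -> H0 at depth 12
  add 65.209.128.0/19 -> H0 at depth 19
  lookup 65.209.138.113: bits 010000011101000110001010011100 walk d0:-→d1:-→d2:-→d3:-→d4:-→d5:-→d6:-→d7:-→d8:-→d9:-→d10:-→d11:-→d12:-→d13:-→d14:-→d15:-→d16:-→d17:-→d18:-→d19:H0→d20:-→d21:-→d22:-→d23:-→d24:-→d25:-→d26:-→d27:-→d28:H2→d29:-→d30:- -> H2
  add 97.96.0.0/13 -> H2 at depth 13
  add 97.64.0.0/10 -> H3 at depth 10
  lookup 97.96.106.83: bits 011000010110000 walk d0:-→d1:-→d2:-→d3:-→d4:-→d5:-→d6:-→d7:-→d8:-→d9:-→d10:H3→d11:-→d12:-→d13:H2→d14:-→d15:- -> H2
  add 97.97.128.0/19 -> H0 at depth 19
  add 65.209.138.115/32 -> H0 at depth 32
  lookup 97.97.131.83: bits 01100001011000011000 walk d0:-→d1:-→d2:-→d3:-→d4:-→d5:-→d6:-→d7:-→d8:-→d9:-→d10:H3→d11:-→d12:-→d13:H2→d14:-→d15:-→d16:-→d17:-→d18:-→d19:H0→d20:- -> H0
  add 65.209.128.0/20 -> H2 at depth 20
  lookup 65.209.138.113: bits 010000011101000110001010011100 walk d0:-→d1:-→d2:-→d3:-→d4:-→d5:-→d6:-→d7:-→d8:-→d9:-→d10:-→d11:-→d12:-→d13:-→d14:-→d15:-→d16:-→d17:-→d18:-→d19:H0→d20:H2→d21:-→d22:-→d23:-→d24:-→d25:-→d26:-→d27:-→d28:H2→d29:-→d30:- -> H2
  add 65.209.138.115/32 -> H4 at depth 32

== LOOKUPS ==
["H2","no-route","H2","H2","H3","no-route","H3","H2","H2","H0","H2"]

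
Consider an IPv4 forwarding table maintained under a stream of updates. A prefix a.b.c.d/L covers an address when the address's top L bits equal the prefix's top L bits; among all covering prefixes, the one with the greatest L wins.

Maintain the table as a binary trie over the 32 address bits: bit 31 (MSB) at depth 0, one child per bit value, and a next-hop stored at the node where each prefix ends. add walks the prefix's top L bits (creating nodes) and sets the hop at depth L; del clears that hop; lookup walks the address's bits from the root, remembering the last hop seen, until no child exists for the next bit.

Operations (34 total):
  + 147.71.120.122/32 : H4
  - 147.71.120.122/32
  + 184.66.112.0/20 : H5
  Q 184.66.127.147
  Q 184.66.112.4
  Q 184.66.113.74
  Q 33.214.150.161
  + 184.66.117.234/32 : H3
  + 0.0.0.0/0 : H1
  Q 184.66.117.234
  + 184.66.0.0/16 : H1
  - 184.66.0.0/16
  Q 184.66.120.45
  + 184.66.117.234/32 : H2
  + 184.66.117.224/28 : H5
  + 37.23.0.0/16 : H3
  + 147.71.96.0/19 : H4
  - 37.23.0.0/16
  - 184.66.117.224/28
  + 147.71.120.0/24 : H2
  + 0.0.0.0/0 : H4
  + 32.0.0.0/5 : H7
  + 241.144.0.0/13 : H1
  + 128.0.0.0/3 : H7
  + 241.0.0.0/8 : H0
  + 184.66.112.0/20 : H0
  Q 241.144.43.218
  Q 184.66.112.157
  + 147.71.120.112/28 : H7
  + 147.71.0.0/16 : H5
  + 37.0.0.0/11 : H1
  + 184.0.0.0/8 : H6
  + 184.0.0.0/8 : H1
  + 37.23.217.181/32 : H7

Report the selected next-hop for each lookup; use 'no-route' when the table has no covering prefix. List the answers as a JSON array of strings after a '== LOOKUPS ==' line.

Apply in order:
  + 147.71.120.122/32 (H4) depth=32
  del 147.71.120.122/32 (clear depth 32)
  + 184.66.112.0/20 (H5) depth=20
  Q 184.66.127.147: descend 10111000010000100111 ; hops seen [H5] ; pick H5
  Q 184.66.112.4: descend 10111000010000100111 ; hops seen [H5] ; pick H5
  Q 184.66.113.74: descend 10111000010000100111 ; hops seen [H5] ; pick H5
  Q 33.214.150.161: descend ε ; hops seen [∅] ; pick no-route
  + 184.66.117.234/32 (H3) depth=32
  + 0.0.0.0/0 (H1) depth=0
  Q 184.66.117.234: descend 10111000010000100111010111101010 ; hops seen [H1,H5,H3] ; pick H3
  + 184.66.0.0/16 (H1) depth=16
  del 184.66.0.0/16 (clear depth 16)
  Q 184.66.120.45: descend 10111000010000100111 ; hops seen [H1,H5] ; pick H5
  + 184.66.117.234/32 (H2) depth=32
  + 184.66.117.224/28 (H5) depth=28
  + 37.23.0.0/16 (H3) depth=16
  + 147.71.96.0/19 (H4) depth=19
  del 37.23.0.0/16 (clear depth 16)
  del 184.66.117.224/28 (clear depth 28)
  + 147.71.120.0/24 (H2) depth=24
  + 0.0.0.0/0 (H4) depth=0
  + 32.0.0.0/5 (H7) depth=5
  + 241.144.0.0/13 (H1) depth=13
  + 128.0.0.0/3 (H7) depth=3
  + 241.0.0.0/8 (H0) depth=8
  + 184.66.112.0/20 (H0) depth=20
  Q 241.144.43.218: descend 1111000110010 ; hops seen [H4,H0,H1] ; pick H1
  Q 184.66.112.157: descend 101110000100001001110 ; hops seen [H4,H0] ; pick H0
  + 147.71.120.112/28 (H7) depth=28
  + 147.71.0.0/16 (H5) depth=16
  + 37.0.0.0/11 (H1) depth=11
  + 184.0.0.0/8 (H6) depth=8
  + 184.0.0.0/8 (H1) depth=8
  + 37.23.217.181/32 (H7) depth=32

== LOOKUPS ==
["H5","H5","H5","no-route","H3","H5","H1","H0"]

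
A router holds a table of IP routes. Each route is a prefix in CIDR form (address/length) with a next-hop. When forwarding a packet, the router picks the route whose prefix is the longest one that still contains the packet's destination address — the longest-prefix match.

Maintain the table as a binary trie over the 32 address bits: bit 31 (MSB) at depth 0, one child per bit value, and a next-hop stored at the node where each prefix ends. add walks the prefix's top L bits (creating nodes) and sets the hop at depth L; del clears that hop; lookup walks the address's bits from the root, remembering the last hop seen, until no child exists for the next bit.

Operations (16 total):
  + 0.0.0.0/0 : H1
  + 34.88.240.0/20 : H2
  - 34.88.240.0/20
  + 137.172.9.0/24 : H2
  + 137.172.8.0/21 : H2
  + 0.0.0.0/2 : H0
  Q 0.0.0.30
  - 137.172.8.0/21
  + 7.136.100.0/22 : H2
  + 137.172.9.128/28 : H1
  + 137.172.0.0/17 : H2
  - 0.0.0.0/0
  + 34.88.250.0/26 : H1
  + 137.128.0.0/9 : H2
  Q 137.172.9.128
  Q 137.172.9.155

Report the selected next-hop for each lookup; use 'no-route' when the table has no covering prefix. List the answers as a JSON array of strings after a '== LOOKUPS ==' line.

Trace:
  add 0.0.0.0/0 -> H1 at depth 0
  add 34.88.240.0/20 -> H2 at depth 20
  del 34.88.240.0/20 (clear depth 20)
  add 137.172.9.0/24 -> H2 at depth 24
  add 137.172.8.0/21 -> H2 at depth 21
  add 0.0.0.0/2 -> H0 at depth 2
  Q 0.0.0.30: descend 00 ; hops seen [H1,H0] ; pick H0
  del 137.172.8.0/21 (clear depth 21)
  add 7.136.100.0/22 -> H2 at depth 22
  add 137.172.9.128/28 -> H1 at depth 28
  add 137.172.0.0/17 -> H2 at depth 17
  del 0.0.0.0/0 (clear depth 0)
  add 34.88.250.0/26 -> H1 at depth 26
  add 137.128.0.0/9 -> H2 at depth 9
  Q 137.172.9.128: descend 1000100110101100000010011000 ; hops seen [H2,H2,H2,H1] ; pick H1
  Q 137.172.9.155: descend 100010011010110000001001100 ; hops seen [H2,H2,H2] ; pick H2

== LOOKUPS ==
["H0","H1","H2"]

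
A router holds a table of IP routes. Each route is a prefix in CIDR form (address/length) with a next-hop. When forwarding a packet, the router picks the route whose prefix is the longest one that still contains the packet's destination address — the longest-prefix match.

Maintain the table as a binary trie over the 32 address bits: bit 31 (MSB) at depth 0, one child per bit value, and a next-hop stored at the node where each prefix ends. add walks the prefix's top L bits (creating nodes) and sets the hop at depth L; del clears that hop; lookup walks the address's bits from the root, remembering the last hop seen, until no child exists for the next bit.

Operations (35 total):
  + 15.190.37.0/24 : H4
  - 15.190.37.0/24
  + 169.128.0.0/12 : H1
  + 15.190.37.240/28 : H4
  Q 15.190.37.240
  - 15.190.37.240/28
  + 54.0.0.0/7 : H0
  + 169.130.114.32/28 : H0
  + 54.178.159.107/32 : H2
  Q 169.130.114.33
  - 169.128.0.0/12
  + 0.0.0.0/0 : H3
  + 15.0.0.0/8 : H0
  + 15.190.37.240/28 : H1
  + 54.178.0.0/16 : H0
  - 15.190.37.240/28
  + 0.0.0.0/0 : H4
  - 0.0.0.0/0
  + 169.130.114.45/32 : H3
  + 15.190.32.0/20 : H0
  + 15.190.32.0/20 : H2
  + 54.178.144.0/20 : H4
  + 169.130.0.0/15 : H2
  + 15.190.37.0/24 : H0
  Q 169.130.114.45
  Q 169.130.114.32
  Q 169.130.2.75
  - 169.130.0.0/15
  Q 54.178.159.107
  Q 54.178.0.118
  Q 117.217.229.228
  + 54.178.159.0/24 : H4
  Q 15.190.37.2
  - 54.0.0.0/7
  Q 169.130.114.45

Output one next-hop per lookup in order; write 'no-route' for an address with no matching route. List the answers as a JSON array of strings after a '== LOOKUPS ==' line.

Trace:
  add 15.190.37.0/24 -> H4 at depth 24
  - 15.190.37.0/24 clear@24
  add 169.128.0.0/12 -> H1 at depth 12
  add 15.190.37.240/28 -> H4 at depth 28
  lookup 15.190.37.240: bits 0000111110111110001001011111 walk d0:-→d1:-→d2:-→d3:-→d4:-→d5:-→d6:-→d7:-→d8:-→d9:-→d10:-→d11:-→d12:-→d13:-→d14:-→d15:-→d16:-→d17:-→d18:-→d19:-→d20:-→d21:-→d22:-→d23:-→d24:-→d25:-→d26:-→d27:-→d28:H4 -> H4
  - 15.190.37.240/28 clear@28
  add 54.0.0.0/7 -> H0 at depth 7
  add 169.130.114.32/28 -> H0 at depth 28
  add 54.178.159.107/32 -> H2 at depth 32
  lookup 169.130.114.33: bits 1010100110000010011100100010 walk d0:-→d1:-→d2:-→d3:-→d4:-→d5:-→d6:-→d7:-→d8:-→d9:-→d10:-→d11:-→d12:H1→d13:-→d14:-→d15:-→d16:-→d17:-→d18:-→d19:-→d20:-→d21:-→d22:-→d23:-→d24:-→d25:-→d26:-→d27:-→d28:H0 -> H0
  - 169.128.0.0/12 clear@12
  add 0.0.0.0/0 -> H3 at depth 0
  add 15.0.0.0/8 -> H0 at depth 8
  add 15.190.37.240/28 -> H1 at depth 28
  add 54.178.0.0/16 -> H0 at depth 16
  - 15.190.37.240/28 clear@28
  add 0.0.0.0/0 -> H4 at depth 0
  - 0.0.0.0/0 clear@0
  add 169.130.114.45/32 -> H3 at depth 32
  add 15.190.32.0/20 -> H0 at depth 20
  add 15.190.32.0/20 -> H2 at depth 20
  add 54.178.144.0/20 -> H4 at depth 20
  add 169.130.0.0/15 -> H2 at depth 15
  add 15.190.37.0/24 -> H0 at depth 24
  lookup 169.130.114.45: bits 10101001100000100111001000101101 walk d0:-→d1:-→d2:-→d3:-→d4:-→d5:-→d6:-→d7:-→d8:-→d9:-→d10:-→d11:-→d12:-→d13:-→d14:-→d15:H2→d16:-→d17:-→d18:-→d19:-→d20:-→d21:-→d22:-→d23:-→d24:-→d25:-→d26:-→d27:-→d28:H0→d29:-→d30:-→d31:-→d32:H3 -> H3
  lookup 169.130.114.32: bits 1010100110000010011100100010 walk d0:-→d1:-→d2:-→d3:-→d4:-→d5:-→d6:-→d7:-→d8:-→d9:-→d10:-→d11:-→d12:-→d13:-→d14:-→d15:H2→d16:-→d17:-→d18:-→d19:-→d20:-→d21:-→d22:-→d23:-→d24:-→d25:-→d26:-→d27:-→d28:H0 -> H0
  lookup 169.130.2.75: bits 10101001100000100 walk d0:-→d1:-→d2:-→d3:-→d4:-→d5:-→d6:-→d7:-→d8:-→d9:-→d10:-→d11:-→d12:-→d13:-→d14:-→d15:H2→d16:-→d17:- -> H2
  - 169.130.0.0/15 clear@15
  lookup 54.178.159.107: bits 00110110101100101001111101101011 walk d0:-→d1:-→d2:-→d3:-→d4:-→d5:-→d6:-→d7:H0→d8:-→d9:-→d10:-→d11:-→d12:-→d13:-→d14:-→d15:-→d16:H0→d17:-→d18:-→d19:-→d20:H4→d21:-→d22:-→d23:-→d24:-→d25:-→d26:-→d27:-→d28:-→d29:-→d30:-→d31:-→d32:H2 -> H2
  lookup 54.178.0.118: bits 0011011010110010 walk d0:-→d1:-→d2:-→d3:-→d4:-→d5:-→d6:-→d7:H0→d8:-→d9:-→d10:-→d11:-→d12:-→d13:-→d14:-→d15:-→d16:H0 -> H0
  lookup 117.217.229.228: bits 0 walk d0:-→d1:- -> no-route
  add 54.178.159.0/24 -> H4 at depth 24
  lookup 15.190.37.2: bits 000011111011111000100101 walk d0:-→d1:-→d2:-→d3:-→d4:-→d5:-→d6:-→d7:-→d8:H0→d9:-→d10:-→d11:-→d12:-→d13:-→d14:-→d15:-→d16:-→d17:-→d18:-→d19:-→d20:H2→d21:-→d22:-→d23:-→d24:H0 -> H0
  - 54.0.0.0/7 clear@7
  lookup 169.130.114.45: bits 10101001100000100111001000101101 walk d0:-→d1:-→d2:-→d3:-→d4:-→d5:-→d6:-→d7:-→d8:-→d9:-→d10:-→d11:-→d12:-→d13:-→d14:-→d15:-→d16:-→d17:-→d18:-→d19:-→d20:-→d21:-→d22:-→d23:-→d24:-→d25:-→d26:-→d27:-→d28:H0→d29:-→d30:-→d31:-→d32:H3 -> H3

== LOOKUPS ==
["H4","H0","H3","H0","H2","H2","H0","no-route","H0","H3"]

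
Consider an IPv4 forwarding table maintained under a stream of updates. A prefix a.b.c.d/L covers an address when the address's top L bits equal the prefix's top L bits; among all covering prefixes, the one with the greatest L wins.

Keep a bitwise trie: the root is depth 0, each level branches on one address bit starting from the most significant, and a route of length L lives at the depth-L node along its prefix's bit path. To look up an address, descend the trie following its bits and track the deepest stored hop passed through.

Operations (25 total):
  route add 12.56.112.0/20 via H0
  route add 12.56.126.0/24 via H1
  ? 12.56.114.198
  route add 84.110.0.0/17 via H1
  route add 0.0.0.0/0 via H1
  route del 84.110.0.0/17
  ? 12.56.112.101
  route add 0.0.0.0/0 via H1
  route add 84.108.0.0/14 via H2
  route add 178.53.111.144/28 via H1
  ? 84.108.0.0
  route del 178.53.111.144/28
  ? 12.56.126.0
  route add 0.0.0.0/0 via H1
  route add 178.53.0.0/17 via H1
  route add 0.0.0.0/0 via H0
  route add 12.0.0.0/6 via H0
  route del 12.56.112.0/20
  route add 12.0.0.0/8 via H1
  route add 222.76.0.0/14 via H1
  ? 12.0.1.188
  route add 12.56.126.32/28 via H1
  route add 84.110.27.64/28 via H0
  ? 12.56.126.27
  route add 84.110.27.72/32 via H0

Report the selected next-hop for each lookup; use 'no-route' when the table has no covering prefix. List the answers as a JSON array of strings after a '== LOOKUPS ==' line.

Trace:
  add 12.56.112.0/20 -> H0 at depth 20
  add 12.56.126.0/24 -> H1 at depth 24
  ? 12.56.114.198  path d0:-→d1:-→d2:-→d3:-→d4:-→d5:-→d6:-→d7:-→d8:-→d9:-→d10:-→d11:-→d12:-→d13:-→d14:-→d15:-→d16:-→d17:-→d18:-→d19:-→d20:H0  best=H0
  add 84.110.0.0/17 -> H1 at depth 17
  add 0.0.0.0/0 -> H1 at depth 0
  - 84.110.0.0/17 clear@17
  ? 12.56.112.101  path d0:H1→d1:-→d2:-→d3:-→d4:-→d5:-→d6:-→d7:-→d8:-→d9:-→d10:-→d11:-→d12:-→d13:-→d14:-→d15:-→d16:-→d17:-→d18:-→d19:-→d20:H0  best=H0
  add 0.0.0.0/0 -> H1 at depth 0
  add 84.108.0.0/14 -> H2 at depth 14
  add 178.53.111.144/28 -> H1 at depth 28
  ? 84.108.0.0  path d0:H1→d1:-→d2:-→d3:-→d4:-→d5:-→d6:-→d7:-→d8:-→d9:-→d10:-→d11:-→d12:-→d13:-→d14:H2  best=H2
  - 178.53.111.144/28 clear@28
  ? 12.56.126.0  path d0:H1→d1:-→d2:-→d3:-→d4:-→d5:-→d6:-→d7:-→d8:-→d9:-→d10:-→d11:-→d12:-→d13:-→d14:-→d15:-→d16:-→d17:-→d18:-→d19:-→d20:H0→d21:-→d22:-→d23:-→d24:H1  best=H1
  add 0.0.0.0/0 -> H1 at depth 0
  add 178.53.0.0/17 -> H1 at depth 17
  add 0.0.0.0/0 -> H0 at depth 0
  add 12.0.0.0/6 -> H0 at depth 6
  - 12.56.112.0/20 clear@20
  add 12.0.0.0/8 -> H1 at depth 8
  add 222.76.0.0/14 -> H1 at depth 14
  ? 12.0.1.188  path d0:H0→d1:-→d2:-→d3:-→d4:-→d5:-→d6:H0→d7:-→d8:H1→d9:-→d10:-  best=H1
  add 12.56.126.32/28 -> H1 at depth 28
  add 84.110.27.64/28 -> H0 at depth 28
  ? 12.56.126.27  path d0:H0→d1:-→d2:-→d3:-→d4:-→d5:-→d6:H0→d7:-→d8:H1→d9:-→d10:-→d11:-→d12:-→d13:-→d14:-→d15:-→d16:-→d17:-→d18:-→d19:-→d20:-→d21:-→d22:-→d23:-→d24:H1→d25:-→d26:-  best=H1
  add 84.110.27.72/32 -> H0 at depth 32

== LOOKUPS ==
["H0","H0","H2","H1","H1","H1"]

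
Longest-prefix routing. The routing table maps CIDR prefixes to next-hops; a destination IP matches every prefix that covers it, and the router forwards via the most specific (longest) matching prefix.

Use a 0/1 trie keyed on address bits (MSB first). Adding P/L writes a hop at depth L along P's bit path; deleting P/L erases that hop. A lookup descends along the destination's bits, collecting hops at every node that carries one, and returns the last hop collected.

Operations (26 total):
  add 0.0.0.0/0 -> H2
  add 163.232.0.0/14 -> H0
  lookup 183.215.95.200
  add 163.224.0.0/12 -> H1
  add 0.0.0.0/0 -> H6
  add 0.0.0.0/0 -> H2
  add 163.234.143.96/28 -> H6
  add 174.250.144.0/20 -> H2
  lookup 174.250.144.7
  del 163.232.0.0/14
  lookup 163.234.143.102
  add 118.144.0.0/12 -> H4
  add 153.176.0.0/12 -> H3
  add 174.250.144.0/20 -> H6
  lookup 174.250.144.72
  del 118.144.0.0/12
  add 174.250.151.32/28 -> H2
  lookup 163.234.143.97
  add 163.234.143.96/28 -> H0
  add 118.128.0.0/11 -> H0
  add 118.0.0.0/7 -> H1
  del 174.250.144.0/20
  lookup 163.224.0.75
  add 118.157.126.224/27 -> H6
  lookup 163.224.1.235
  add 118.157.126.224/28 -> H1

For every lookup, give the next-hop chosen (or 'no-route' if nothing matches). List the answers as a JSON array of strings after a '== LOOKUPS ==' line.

Process each operation:
  add 0.0.0.0/0 -> H2 at depth 0
  add 163.232.0.0/14 -> H0 at depth 14
  lookup 183.215.95.200: bits 101 walk d0:H2→d1:-→d2:-→d3:- -> H2
  add 163.224.0.0/12 -> H1 at depth 12
  add 0.0.0.0/0 -> H6 at depth 0
  add 0.0.0.0/0 -> H2 at depth 0
  add 163.234.143.96/28 -> H6 at depth 28
  add 174.250.144.0/20 -> H2 at depth 20
  lookup 174.250.144.7: bits 10101110111110101001 walk d0:H2→d1:-→d2:-→d3:-→d4:-→d5:-→d6:-→d7:-→d8:-→d9:-→d10:-→d11:-→d12:-→d13:-→d14:-→d15:-→d16:-→d17:-→d18:-→d19:-→d20:H2 -> H2
  - 163.232.0.0/14 clear@14
  lookup 163.234.143.102: bits 1010001111101010100011110110 walk d0:H2→d1:-→d2:-→d3:-→d4:-→d5:-→d6:-→d7:-→d8:-→d9:-→d10:-→d11:-→d12:H1→d13:-→d14:-→d15:-→d16:-→d17:-→d18:-→d19:-→d20:-→d21:-→d22:-→d23:-→d24:-→d25:-→d26:-→d27:-→d28:H6 -> H6
  add 118.144.0.0/12 -> H4 at depth 12
  add 153.176.0.0/12 -> H3 at depth 12
  add 174.250.144.0/20 -> H6 at depth 20
  lookup 174.250.144.72: bits 10101110111110101001 walk d0:H2→d1:-→d2:-→d3:-→d4:-→d5:-→d6:-→d7:-→d8:-→d9:-→d10:-→d11:-→d12:-→d13:-→d14:-→d15:-→d16:-→d17:-→d18:-→d19:-→d20:H6 -> H6
  - 118.144.0.0/12 clear@12
  add 174.250.151.32/28 -> H2 at depth 28
  lookup 163.234.143.97: bits 1010001111101010100011110110 walk d0:H2→d1:-→d2:-→d3:-→d4:-→d5:-→d6:-→d7:-→d8:-→d9:-→d10:-→d11:-→d12:H1→d13:-→d14:-→d15:-→d16:-→d17:-→d18:-→d19:-→d20:-→d21:-→d22:-→d23:-→d24:-→d25:-→d26:-→d27:-→d28:H6 -> H6
  add 163.234.143.96/28 -> H0 at depth 28
  add 118.128.0.0/11 -> H0 at depth 11
  add 118.0.0.0/7 -> H1 at depth 7
  - 174.250.144.0/20 clear@20
  lookup 163.224.0.75: bits 101000111110 walk d0:H2→d1:-→d2:-→d3:-→d4:-→d5:-→d6:-→d7:-→d8:-→d9:-→d10:-→d11:-→d12:H1 -> H1
  add 118.157.126.224/27 -> H6 at depth 27
  lookup 163.224.1.235: bits 101000111110 walk d0:H2→d1:-→d2:-→d3:-→d4:-→d5:-→d6:-→d7:-→d8:-→d9:-→d10:-→d11:-→d12:H1 -> H1
  add 118.157.126.224/28 -> H1 at depth 28

== LOOKUPS ==
["H2","H2","H6","H6","H6","H1","H1"]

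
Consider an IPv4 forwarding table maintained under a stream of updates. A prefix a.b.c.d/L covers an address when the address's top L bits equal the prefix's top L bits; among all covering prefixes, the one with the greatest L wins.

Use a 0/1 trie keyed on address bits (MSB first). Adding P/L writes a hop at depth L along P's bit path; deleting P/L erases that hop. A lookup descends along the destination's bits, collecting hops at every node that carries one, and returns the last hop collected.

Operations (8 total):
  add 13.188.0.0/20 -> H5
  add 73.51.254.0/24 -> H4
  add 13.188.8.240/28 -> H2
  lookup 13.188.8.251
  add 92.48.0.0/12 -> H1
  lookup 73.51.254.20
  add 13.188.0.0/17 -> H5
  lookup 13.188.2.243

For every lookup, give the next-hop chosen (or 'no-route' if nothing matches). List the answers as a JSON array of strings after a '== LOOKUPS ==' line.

Trace:
  + 13.188.0.0/20 (H5) depth=20
  + 73.51.254.0/24 (H4) depth=24
  + 13.188.8.240/28 (H2) depth=28
  ? 13.188.8.251  path d0:-→d1:-→d2:-→d3:-→d4:-→d5:-→d6:-→d7:-→d8:-→d9:-→d10:-→d11:-→d12:-→d13:-→d14:-→d15:-→d16:-→d17:-→d18:-→d19:-→d20:H5→d21:-→d22:-→d23:-→d24:-→d25:-→d26:-→d27:-→d28:H2  best=H2
  + 92.48.0.0/12 (H1) depth=12
  ? 73.51.254.20  path d0:-→d1:-→d2:-→d3:-→d4:-→d5:-→d6:-→d7:-→d8:-→d9:-→d10:-→d11:-→d12:-→d13:-→d14:-→d15:-→d16:-→d17:-→d18:-→d19:-→d20:-→d21:-→d22:-→d23:-→d24:H4  best=H4
  + 13.188.0.0/17 (H5) depth=17
  ? 13.188.2.243  path d0:-→d1:-→d2:-→d3:-→d4:-→d5:-→d6:-→d7:-→d8:-→d9:-→d10:-→d11:-→d12:-→d13:-→d14:-→d15:-→d16:-→d17:H5→d18:-→d19:-→d20:H5  best=H5

== LOOKUPS ==
["H2","H4","H5"]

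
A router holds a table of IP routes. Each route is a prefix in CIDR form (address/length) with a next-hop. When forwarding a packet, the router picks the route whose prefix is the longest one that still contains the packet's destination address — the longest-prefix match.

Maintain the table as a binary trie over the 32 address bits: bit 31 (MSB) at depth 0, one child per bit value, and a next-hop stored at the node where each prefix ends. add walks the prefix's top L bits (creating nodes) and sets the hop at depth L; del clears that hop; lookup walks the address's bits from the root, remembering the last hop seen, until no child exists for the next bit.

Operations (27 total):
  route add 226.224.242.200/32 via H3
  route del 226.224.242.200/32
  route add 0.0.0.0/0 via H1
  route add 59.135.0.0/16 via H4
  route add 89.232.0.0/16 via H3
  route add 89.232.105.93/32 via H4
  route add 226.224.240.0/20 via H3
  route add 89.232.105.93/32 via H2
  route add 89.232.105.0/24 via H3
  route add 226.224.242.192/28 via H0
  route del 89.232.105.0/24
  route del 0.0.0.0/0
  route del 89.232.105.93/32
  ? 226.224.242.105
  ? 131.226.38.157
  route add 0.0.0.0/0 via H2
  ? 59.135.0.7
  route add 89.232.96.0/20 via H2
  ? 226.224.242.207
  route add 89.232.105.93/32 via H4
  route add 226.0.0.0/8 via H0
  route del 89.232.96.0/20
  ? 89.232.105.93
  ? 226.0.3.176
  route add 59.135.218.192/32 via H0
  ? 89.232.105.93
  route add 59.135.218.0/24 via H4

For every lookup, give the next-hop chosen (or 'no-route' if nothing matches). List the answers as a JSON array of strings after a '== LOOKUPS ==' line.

Process each operation:
  add 226.224.242.200/32 -> H3 at depth 32
  - 226.224.242.200/32 clear@32
  add 0.0.0.0/0 -> H1 at depth 0
  add 59.135.0.0/16 -> H4 at depth 16
  add 89.232.0.0/16 -> H3 at depth 16
  add 89.232.105.93/32 -> H4 at depth 32
  add 226.224.240.0/20 -> H3 at depth 20
  add 89.232.105.93/32 -> H2 at depth 32
  add 89.232.105.0/24 -> H3 at depth 24
  add 226.224.242.192/28 -> H0 at depth 28
  - 89.232.105.0/24 clear@24
  - 0.0.0.0/0 clear@0
  - 89.232.105.93/32 clear@32
  lookup 226.224.242.105: bits 111000101110000011110010 walk d0:-→d1:-→d2:-→d3:-→d4:-→d5:-→d6:-→d7:-→d8:-→d9:-→d10:-→d11:-→d12:-→d13:-→d14:-→d15:-→d16:-→d17:-→d18:-→d19:-→d20:H3→d21:-→d22:-→d23:-→d24:- -> H3
  lookup 131.226.38.157: bits 1 walk d0:-→d1:- -> no-route
  add 0.0.0.0/0 -> H2 at depth 0
  lookup 59.135.0.7: bits 0011101110000111 walk d0:H2→d1:-→d2:-→d3:-→d4:-→d5:-→d6:-→d7:-→d8:-→d9:-→d10:-→d11:-→d12:-→d13:-→d14:-→d15:-→d16:H4 -> H4
  add 89.232.96.0/20 -> H2 at depth 20
  lookup 226.224.242.207: bits 11100010111000001111001011001 walk d0:H2→d1:-→d2:-→d3:-→d4:-→d5:-→d6:-→d7:-→d8:-→d9:-→d10:-→d11:-→d12:-→d13:-→d14:-→d15:-→d16:-→d17:-→d18:-→d19:-→d20:H3→d21:-→d22:-→d23:-→d24:-→d25:-→d26:-→d27:-→d28:H0→d29:- -> H0
  add 89.232.105.93/32 -> H4 at depth 32
  add 226.0.0.0/8 -> H0 at depth 8
  - 89.232.96.0/20 clear@20
  lookup 89.232.105.93: bits 01011001111010000110100101011101 walk d0:H2→d1:-→d2:-→d3:-→d4:-→d5:-→d6:-→d7:-→d8:-→d9:-→d10:-→d11:-→d12:-→d13:-→d14:-→d15:-→d16:H3→d17:-→d18:-→d19:-→d20:-→d21:-→d22:-→d23:-→d24:-→d25:-→d26:-→d27:-→d28:-→d29:-→d30:-→d31:-→d32:H4 -> H4
  lookup 226.0.3.176: bits 11100010 walk d0:H2→d1:-→d2:-→d3:-→d4:-→d5:-→d6:-→d7:-→d8:H0 -> H0
  add 59.135.218.192/32 -> H0 at depth 32
  lookup 89.232.105.93: bits 01011001111010000110100101011101 walk d0:H2→d1:-→d2:-→d3:-→d4:-→d5:-→d6:-→d7:-→d8:-→d9:-→d10:-→d11:-→d12:-→d13:-→d14:-→d15:-→d16:H3→d17:-→d18:-→d19:-→d20:-→d21:-→d22:-→d23:-→d24:-→d25:-→d26:-→d27:-→d28:-→d29:-→d30:-→d31:-→d32:H4 -> H4
  add 59.135.218.0/24 -> H4 at depth 24

== LOOKUPS ==
["H3","no-route","H4","H0","H4","H0","H4"]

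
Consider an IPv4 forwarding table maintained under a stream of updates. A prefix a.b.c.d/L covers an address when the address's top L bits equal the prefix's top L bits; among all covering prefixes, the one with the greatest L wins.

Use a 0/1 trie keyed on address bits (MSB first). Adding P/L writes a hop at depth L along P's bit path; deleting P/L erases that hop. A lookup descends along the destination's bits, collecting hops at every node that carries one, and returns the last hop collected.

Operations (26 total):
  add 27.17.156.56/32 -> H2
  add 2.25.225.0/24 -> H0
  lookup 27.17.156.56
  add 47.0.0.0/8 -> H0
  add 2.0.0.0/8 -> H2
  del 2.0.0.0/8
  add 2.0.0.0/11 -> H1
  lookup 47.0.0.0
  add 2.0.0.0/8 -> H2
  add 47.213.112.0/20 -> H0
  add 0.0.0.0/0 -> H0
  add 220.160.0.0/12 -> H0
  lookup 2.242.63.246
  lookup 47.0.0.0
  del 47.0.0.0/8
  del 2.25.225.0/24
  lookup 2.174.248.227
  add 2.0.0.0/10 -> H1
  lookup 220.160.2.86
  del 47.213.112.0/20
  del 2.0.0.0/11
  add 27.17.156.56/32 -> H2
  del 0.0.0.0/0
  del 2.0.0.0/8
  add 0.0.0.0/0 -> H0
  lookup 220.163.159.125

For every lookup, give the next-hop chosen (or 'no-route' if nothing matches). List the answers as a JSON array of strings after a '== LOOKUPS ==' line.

Apply in order:
  add 27.17.156.56/32 -> H2 at depth 32
  add 2.25.225.0/24 -> H0 at depth 24
  Q 27.17.156.56: descend 00011011000100011001110000111000 ; hops seen [H2] ; pick H2
  add 47.0.0.0/8 -> H0 at depth 8
  add 2.0.0.0/8 -> H2 at depth 8
  del 2.0.0.0/8 (clear depth 8)
  add 2.0.0.0/11 -> H1 at depth 11
  Q 47.0.0.0: descend 00101111 ; hops seen [H0] ; pick H0
  add 2.0.0.0/8 -> H2 at depth 8
  add 47.213.112.0/20 -> H0 at depth 20
  add 0.0.0.0/0 -> H0 at depth 0
  add 220.160.0.0/12 -> H0 at depth 12
  Q 2.242.63.246: descend 00000010 ; hops seen [H0,H2] ; pick H2
  Q 47.0.0.0: descend 00101111 ; hops seen [H0,H0] ; pick H0
  del 47.0.0.0/8 (clear depth 8)
  del 2.25.225.0/24 (clear depth 24)
  Q 2.174.248.227: descend 00000010 ; hops seen [H0,H2] ; pick H2
  add 2.0.0.0/10 -> H1 at depth 10
  Q 220.160.2.86: descend 110111001010 ; hops seen [H0,H0] ; pick H0
  del 47.213.112.0/20 (clear depth 20)
  del 2.0.0.0/11 (clear depth 11)
  add 27.17.156.56/32 -> H2 at depth 32
  del 0.0.0.0/0 (clear depth 0)
  del 2.0.0.0/8 (clear depth 8)
  add 0.0.0.0/0 -> H0 at depth 0
  Q 220.163.159.125: descend 110111001010 ; hops seen [H0,H0] ; pick H0

== LOOKUPS ==
["H2","H0","H2","H0","H2","H0","H0"]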